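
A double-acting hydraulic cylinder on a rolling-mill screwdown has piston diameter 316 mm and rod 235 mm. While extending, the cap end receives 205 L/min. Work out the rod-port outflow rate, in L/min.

Cap-side area A_cap = π/4 × (316 mm)² = 78430 mm^2
Rod-side annular area A_ann = π/4 × (316² − 235²) = 35050 mm^2
Piston speed v = Q_in/A_cap; rod-end outflow Q_out = v × A_ann = Q_in × A_ann/A_cap.

Q_out ≈ 91.6 L/min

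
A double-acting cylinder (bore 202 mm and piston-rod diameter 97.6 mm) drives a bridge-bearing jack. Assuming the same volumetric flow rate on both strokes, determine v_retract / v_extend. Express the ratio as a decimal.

Cap-side area A_cap = π/4 × (202 mm)² = 32050 mm^2
Rod-side annular area A_ann = π/4 × (202² − 97.6²) = 24570 mm^2
For equal Q, v ∝ 1/A, so v_ret/v_ext = A_cap/A_ann.

v_ret/v_ext ≈ 1.30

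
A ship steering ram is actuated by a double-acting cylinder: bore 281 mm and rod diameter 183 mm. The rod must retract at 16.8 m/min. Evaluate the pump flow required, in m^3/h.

Rod-side annular area A_ann = π/4 × (281² − 183²) = 35710 mm^2
Q = A × v

Q ≈ 36.0 m^3/h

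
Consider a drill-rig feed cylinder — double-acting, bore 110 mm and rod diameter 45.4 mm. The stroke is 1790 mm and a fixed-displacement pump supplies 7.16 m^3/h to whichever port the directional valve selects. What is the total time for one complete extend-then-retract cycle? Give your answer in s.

t ≈ 15.6 s

Cap-side area A_cap = π/4 × (110 mm)² = 9503 mm^2
Rod-side annular area A_ann = π/4 × (110² − 45.4²) = 7884 mm^2
t_ext = A_cap·L/Q = 8.553 s
t_ret = A_ann·L/Q = 7.096 s
t_cycle = t_ext + t_ret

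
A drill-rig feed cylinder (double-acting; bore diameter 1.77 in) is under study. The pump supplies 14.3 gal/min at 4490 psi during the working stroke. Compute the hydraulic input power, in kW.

Hydraulic power = P × Q

W ≈ 27.9 kW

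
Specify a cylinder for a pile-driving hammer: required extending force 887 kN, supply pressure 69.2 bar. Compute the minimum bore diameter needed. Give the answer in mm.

D ≈ 404 mm

Extension force acts on the full piston face: F = P × (π/4)D².
D = √(4F / (πP)) = √(4 × 887 kN / (π × 69.2 bar))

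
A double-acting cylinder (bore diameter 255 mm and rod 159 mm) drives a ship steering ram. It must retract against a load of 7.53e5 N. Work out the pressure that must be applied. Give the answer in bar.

P ≈ 241 bar

Rod-side annular area A_ann = π/4 × (255² − 159²) = 31210 mm^2
Retraction: pressure acts on the annular area.
P = F / A = 7.53e5 N / A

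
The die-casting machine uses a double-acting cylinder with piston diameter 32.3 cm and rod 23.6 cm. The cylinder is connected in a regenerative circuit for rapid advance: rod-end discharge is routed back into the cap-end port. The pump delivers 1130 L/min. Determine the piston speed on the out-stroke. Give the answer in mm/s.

In regeneration the rod-end outflow joins the pump flow into the cap end, so the net volume the pump must supply per unit advance equals the rod cross-section area.
Rod cross-section A_rod = π/4 × (23.6 cm)² = 437.4 cm^2
v = Q_pump / A_rod

v ≈ 431 mm/s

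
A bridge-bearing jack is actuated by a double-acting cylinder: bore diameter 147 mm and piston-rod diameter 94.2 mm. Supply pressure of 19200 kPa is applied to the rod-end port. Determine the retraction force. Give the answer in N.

Rod-side annular area A_ann = π/4 × (147² − 94.2²) = 10000 mm^2
On retraction the pressure acts on the annular area (bore minus rod).
F = P × A_ann

F ≈ 1.92e5 N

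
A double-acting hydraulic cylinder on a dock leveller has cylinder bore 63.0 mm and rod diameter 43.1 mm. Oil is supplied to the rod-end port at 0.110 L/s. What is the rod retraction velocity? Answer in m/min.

v ≈ 3.98 m/min

Rod-side annular area A_ann = π/4 × (63.0² − 43.1²) = 1658 mm^2
Flow into the rod-end port fills the annular volume.
v = Q / A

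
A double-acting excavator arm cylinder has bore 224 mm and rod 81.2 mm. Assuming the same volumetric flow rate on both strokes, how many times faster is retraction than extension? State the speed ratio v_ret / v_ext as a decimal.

v_ret/v_ext ≈ 1.15

Cap-side area A_cap = π/4 × (224 mm)² = 39410 mm^2
Rod-side annular area A_ann = π/4 × (224² − 81.2²) = 34230 mm^2
For equal Q, v ∝ 1/A, so v_ret/v_ext = A_cap/A_ann.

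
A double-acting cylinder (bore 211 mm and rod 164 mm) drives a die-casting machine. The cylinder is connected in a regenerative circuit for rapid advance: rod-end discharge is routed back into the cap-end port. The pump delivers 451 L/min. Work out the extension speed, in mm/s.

v ≈ 356 mm/s

In regeneration the rod-end outflow joins the pump flow into the cap end, so the net volume the pump must supply per unit advance equals the rod cross-section area.
Rod cross-section A_rod = π/4 × (164 mm)² = 21120 mm^2
v = Q_pump / A_rod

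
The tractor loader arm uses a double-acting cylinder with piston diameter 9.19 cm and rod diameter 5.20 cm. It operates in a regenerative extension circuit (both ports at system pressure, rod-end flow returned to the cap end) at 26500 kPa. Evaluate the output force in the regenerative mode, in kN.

F ≈ 56.3 kN

With equal pressure on both faces, forces on the annular region cancel; the net push is pressure × rod cross-section.
Rod cross-section A_rod = π/4 × (5.20 cm)² = 21.24 cm^2
F = P × A_rod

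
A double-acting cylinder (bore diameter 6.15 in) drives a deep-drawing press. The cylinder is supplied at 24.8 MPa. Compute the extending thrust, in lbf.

F ≈ 1.07e5 lbf

Cap-side area A_cap = π/4 × (6.15 in)² = 29.71 in^2
F = P × A_cap = 24.8 MPa × A_cap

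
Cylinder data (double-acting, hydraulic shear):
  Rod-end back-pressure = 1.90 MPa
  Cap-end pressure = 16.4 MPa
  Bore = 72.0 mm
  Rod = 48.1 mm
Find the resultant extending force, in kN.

F ≈ 62.5 kN

Cap-side area A_cap = π/4 × (72.0 mm)² = 4072 mm^2
Rod-side annular area A_ann = π/4 × (72.0² − 48.1²) = 2254 mm^2
Net thrust = P_cap·A_cap − P_rod·A_ann = 66.77 kN − 4.283 kN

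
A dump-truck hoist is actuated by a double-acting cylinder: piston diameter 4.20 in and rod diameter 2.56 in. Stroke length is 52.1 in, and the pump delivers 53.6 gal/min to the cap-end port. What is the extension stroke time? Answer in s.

Cap-side area A_cap = π/4 × (4.20 in)² = 13.85 in^2
Swept volume V = A × L; t = V / Q = A·L / Q

t ≈ 3.50 s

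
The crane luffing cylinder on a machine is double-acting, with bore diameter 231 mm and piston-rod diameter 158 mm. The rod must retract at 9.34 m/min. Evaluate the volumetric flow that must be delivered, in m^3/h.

Rod-side annular area A_ann = π/4 × (231² − 158²) = 22300 mm^2
Q = A × v

Q ≈ 12.5 m^3/h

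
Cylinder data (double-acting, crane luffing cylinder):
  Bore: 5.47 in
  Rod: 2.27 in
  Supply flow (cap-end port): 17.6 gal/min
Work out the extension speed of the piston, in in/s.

v ≈ 2.88 in/s

Cap-side area A_cap = π/4 × (5.47 in)² = 23.50 in^2
v = Q / A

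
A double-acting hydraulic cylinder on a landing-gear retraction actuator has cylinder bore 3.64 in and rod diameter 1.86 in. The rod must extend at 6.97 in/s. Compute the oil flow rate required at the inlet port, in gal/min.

Cap-side area A_cap = π/4 × (3.64 in)² = 10.41 in^2
Q = A × v

Q ≈ 18.8 gal/min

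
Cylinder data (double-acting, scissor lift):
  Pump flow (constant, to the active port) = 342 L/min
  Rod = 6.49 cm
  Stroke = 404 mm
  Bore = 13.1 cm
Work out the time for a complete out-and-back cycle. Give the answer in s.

t ≈ 1.68 s

Cap-side area A_cap = π/4 × (13.1 cm)² = 134.8 cm^2
Rod-side annular area A_ann = π/4 × (13.1² − 6.49²) = 101.7 cm^2
t_ext = A_cap·L/Q = 0.9553 s
t_ret = A_ann·L/Q = 0.7208 s
t_cycle = t_ext + t_ret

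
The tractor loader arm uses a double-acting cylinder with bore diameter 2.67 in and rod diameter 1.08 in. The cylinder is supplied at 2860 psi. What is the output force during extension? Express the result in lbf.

F ≈ 16000 lbf

Cap-side area A_cap = π/4 × (2.67 in)² = 5.599 in^2
F = P × A_cap = 2860 psi × A_cap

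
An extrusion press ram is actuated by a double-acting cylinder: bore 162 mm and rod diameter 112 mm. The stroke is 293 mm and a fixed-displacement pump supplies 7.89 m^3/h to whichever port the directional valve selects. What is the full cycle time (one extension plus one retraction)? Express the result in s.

t ≈ 4.19 s

Cap-side area A_cap = π/4 × (162 mm)² = 20610 mm^2
Rod-side annular area A_ann = π/4 × (162² − 112²) = 10760 mm^2
t_ext = A_cap·L/Q = 2.756 s
t_ret = A_ann·L/Q = 1.438 s
t_cycle = t_ext + t_ret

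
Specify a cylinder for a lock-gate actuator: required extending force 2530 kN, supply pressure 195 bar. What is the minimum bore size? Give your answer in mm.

Extension force acts on the full piston face: F = P × (π/4)D².
D = √(4F / (πP)) = √(4 × 2530 kN / (π × 195 bar))

D ≈ 406 mm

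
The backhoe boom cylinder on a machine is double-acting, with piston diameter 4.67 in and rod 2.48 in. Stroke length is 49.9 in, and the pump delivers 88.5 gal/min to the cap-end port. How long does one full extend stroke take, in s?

t ≈ 2.51 s

Cap-side area A_cap = π/4 × (4.67 in)² = 17.13 in^2
Swept volume V = A × L; t = V / Q = A·L / Q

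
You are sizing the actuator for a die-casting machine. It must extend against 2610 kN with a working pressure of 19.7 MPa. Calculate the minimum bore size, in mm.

Extension force acts on the full piston face: F = P × (π/4)D².
D = √(4F / (πP)) = √(4 × 2610 kN / (π × 19.7 MPa))

D ≈ 411 mm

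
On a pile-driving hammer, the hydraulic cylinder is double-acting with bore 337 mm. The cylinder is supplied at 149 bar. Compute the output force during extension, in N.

Cap-side area A_cap = π/4 × (337 mm)² = 89200 mm^2
F = P × A_cap = 149 bar × A_cap

F ≈ 1.33e6 N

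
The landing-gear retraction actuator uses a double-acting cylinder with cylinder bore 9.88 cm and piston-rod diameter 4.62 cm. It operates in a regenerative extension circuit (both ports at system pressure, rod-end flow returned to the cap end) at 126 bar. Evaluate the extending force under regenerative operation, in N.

F ≈ 21100 N

With equal pressure on both faces, forces on the annular region cancel; the net push is pressure × rod cross-section.
Rod cross-section A_rod = π/4 × (4.62 cm)² = 16.76 cm^2
F = P × A_rod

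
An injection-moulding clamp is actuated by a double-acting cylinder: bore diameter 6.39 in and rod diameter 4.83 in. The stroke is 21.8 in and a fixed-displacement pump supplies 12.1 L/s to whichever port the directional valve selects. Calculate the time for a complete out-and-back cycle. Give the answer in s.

Cap-side area A_cap = π/4 × (6.39 in)² = 32.07 in^2
Rod-side annular area A_ann = π/4 × (6.39² − 4.83²) = 13.75 in^2
t_ext = A_cap·L/Q = 0.9468 s
t_ret = A_ann·L/Q = 0.4059 s
t_cycle = t_ext + t_ret

t ≈ 1.35 s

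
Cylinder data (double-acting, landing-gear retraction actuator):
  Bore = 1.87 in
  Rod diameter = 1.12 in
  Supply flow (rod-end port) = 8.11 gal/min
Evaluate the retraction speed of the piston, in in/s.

Rod-side annular area A_ann = π/4 × (1.87² − 1.12²) = 1.761 in^2
Flow into the rod-end port fills the annular volume.
v = Q / A

v ≈ 17.7 in/s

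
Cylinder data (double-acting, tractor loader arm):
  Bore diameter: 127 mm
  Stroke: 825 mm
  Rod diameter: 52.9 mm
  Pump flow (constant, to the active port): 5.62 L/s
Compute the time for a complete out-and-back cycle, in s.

Cap-side area A_cap = π/4 × (127 mm)² = 12670 mm^2
Rod-side annular area A_ann = π/4 × (127² − 52.9²) = 10470 mm^2
t_ext = A_cap·L/Q = 1.860 s
t_ret = A_ann·L/Q = 1.537 s
t_cycle = t_ext + t_ret

t ≈ 3.40 s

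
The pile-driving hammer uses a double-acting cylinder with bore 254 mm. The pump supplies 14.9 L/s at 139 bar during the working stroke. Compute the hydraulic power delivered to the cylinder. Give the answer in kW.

W ≈ 207 kW

Hydraulic power = P × Q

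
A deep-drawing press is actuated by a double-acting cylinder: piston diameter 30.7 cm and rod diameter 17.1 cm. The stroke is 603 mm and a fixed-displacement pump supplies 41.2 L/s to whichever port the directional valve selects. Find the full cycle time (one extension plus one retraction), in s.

t ≈ 1.83 s

Cap-side area A_cap = π/4 × (30.7 cm)² = 740.2 cm^2
Rod-side annular area A_ann = π/4 × (30.7² − 17.1²) = 510.6 cm^2
t_ext = A_cap·L/Q = 1.083 s
t_ret = A_ann·L/Q = 0.7473 s
t_cycle = t_ext + t_ret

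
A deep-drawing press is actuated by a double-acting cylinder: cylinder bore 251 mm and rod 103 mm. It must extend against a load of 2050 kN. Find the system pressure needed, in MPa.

P ≈ 41.4 MPa

Cap-side area A_cap = π/4 × (251 mm)² = 49480 mm^2
P = F / A = 2050 kN / A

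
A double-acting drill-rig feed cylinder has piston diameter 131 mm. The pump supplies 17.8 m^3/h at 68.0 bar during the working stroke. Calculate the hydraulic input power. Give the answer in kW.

Hydraulic power = P × Q

W ≈ 33.6 kW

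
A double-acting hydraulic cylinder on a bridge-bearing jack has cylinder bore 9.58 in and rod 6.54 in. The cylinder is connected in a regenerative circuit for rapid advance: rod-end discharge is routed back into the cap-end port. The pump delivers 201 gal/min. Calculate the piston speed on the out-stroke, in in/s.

In regeneration the rod-end outflow joins the pump flow into the cap end, so the net volume the pump must supply per unit advance equals the rod cross-section area.
Rod cross-section A_rod = π/4 × (6.54 in)² = 33.59 in^2
v = Q_pump / A_rod

v ≈ 23.0 in/s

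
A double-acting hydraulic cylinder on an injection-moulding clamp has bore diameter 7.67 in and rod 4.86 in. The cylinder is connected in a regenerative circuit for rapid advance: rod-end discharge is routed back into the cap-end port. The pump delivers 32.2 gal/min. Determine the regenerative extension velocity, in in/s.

v ≈ 6.68 in/s

In regeneration the rod-end outflow joins the pump flow into the cap end, so the net volume the pump must supply per unit advance equals the rod cross-section area.
Rod cross-section A_rod = π/4 × (4.86 in)² = 18.55 in^2
v = Q_pump / A_rod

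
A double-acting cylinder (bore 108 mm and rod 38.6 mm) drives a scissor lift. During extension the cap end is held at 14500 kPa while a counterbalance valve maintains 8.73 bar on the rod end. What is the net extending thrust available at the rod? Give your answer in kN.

Cap-side area A_cap = π/4 × (108 mm)² = 9161 mm^2
Rod-side annular area A_ann = π/4 × (108² − 38.6²) = 7991 mm^2
Net thrust = P_cap·A_cap − P_rod·A_ann = 132.8 kN − 6.976 kN

F ≈ 126 kN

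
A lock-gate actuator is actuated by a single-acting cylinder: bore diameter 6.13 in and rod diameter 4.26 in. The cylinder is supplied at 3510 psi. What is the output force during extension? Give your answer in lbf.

F ≈ 1.04e5 lbf

Cap-side area A_cap = π/4 × (6.13 in)² = 29.51 in^2
F = P × A_cap = 3510 psi × A_cap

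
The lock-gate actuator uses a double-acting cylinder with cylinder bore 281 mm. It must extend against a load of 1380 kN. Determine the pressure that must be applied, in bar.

Cap-side area A_cap = π/4 × (281 mm)² = 62020 mm^2
P = F / A = 1380 kN / A

P ≈ 223 bar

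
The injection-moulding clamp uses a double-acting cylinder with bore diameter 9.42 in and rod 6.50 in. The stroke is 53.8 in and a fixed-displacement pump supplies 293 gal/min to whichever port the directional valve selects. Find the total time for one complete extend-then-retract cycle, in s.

t ≈ 5.07 s

Cap-side area A_cap = π/4 × (9.42 in)² = 69.69 in^2
Rod-side annular area A_ann = π/4 × (9.42² − 6.50²) = 36.51 in^2
t_ext = A_cap·L/Q = 3.324 s
t_ret = A_ann·L/Q = 1.741 s
t_cycle = t_ext + t_ret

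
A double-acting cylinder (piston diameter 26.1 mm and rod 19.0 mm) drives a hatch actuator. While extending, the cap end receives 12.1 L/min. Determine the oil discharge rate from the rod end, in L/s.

Cap-side area A_cap = π/4 × (26.1 mm)² = 535.0 mm^2
Rod-side annular area A_ann = π/4 × (26.1² − 19.0²) = 251.5 mm^2
Piston speed v = Q_in/A_cap; rod-end outflow Q_out = v × A_ann = Q_in × A_ann/A_cap.

Q_out ≈ 0.0948 L/s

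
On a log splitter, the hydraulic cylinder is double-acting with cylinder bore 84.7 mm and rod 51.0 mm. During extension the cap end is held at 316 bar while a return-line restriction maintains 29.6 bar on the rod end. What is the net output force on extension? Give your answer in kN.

F ≈ 167 kN

Cap-side area A_cap = π/4 × (84.7 mm)² = 5635 mm^2
Rod-side annular area A_ann = π/4 × (84.7² − 51.0²) = 3592 mm^2
Net thrust = P_cap·A_cap − P_rod·A_ann = 178.1 kN − 10.63 kN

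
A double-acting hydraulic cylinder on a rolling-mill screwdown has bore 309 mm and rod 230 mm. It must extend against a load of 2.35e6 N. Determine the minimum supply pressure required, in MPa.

P ≈ 31.3 MPa

Cap-side area A_cap = π/4 × (309 mm)² = 74990 mm^2
P = F / A = 2.35e6 N / A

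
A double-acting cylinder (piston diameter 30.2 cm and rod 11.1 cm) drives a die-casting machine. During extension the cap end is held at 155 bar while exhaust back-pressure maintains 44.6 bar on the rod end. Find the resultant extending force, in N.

F ≈ 8.34e5 N

Cap-side area A_cap = π/4 × (30.2 cm)² = 716.3 cm^2
Rod-side annular area A_ann = π/4 × (30.2² − 11.1²) = 619.5 cm^2
Net thrust = P_cap·A_cap − P_rod·A_ann = 1.110e6 N − 2.763e5 N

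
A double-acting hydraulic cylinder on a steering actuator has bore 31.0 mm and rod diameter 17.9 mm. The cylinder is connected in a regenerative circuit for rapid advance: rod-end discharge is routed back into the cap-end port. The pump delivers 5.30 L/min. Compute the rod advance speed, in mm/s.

In regeneration the rod-end outflow joins the pump flow into the cap end, so the net volume the pump must supply per unit advance equals the rod cross-section area.
Rod cross-section A_rod = π/4 × (17.9 mm)² = 251.6 mm^2
v = Q_pump / A_rod

v ≈ 351 mm/s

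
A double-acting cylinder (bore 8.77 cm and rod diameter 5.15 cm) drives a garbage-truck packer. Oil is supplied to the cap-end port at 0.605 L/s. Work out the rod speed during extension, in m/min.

Cap-side area A_cap = π/4 × (8.77 cm)² = 60.41 cm^2
v = Q / A

v ≈ 6.01 m/min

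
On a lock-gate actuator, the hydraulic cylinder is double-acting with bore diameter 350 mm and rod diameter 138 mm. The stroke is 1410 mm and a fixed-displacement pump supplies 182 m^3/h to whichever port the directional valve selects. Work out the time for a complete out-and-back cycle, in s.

t ≈ 4.95 s

Cap-side area A_cap = π/4 × (350 mm)² = 96210 mm^2
Rod-side annular area A_ann = π/4 × (350² − 138²) = 81250 mm^2
t_ext = A_cap·L/Q = 2.683 s
t_ret = A_ann·L/Q = 2.266 s
t_cycle = t_ext + t_ret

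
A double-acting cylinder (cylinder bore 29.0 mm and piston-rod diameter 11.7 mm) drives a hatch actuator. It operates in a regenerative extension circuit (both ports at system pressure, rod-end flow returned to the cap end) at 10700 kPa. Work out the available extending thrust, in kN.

F ≈ 1.15 kN

With equal pressure on both faces, forces on the annular region cancel; the net push is pressure × rod cross-section.
Rod cross-section A_rod = π/4 × (11.7 mm)² = 107.5 mm^2
F = P × A_rod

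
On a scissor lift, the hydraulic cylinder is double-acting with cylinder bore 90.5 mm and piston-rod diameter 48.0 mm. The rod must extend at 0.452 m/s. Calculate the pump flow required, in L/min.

Q ≈ 174 L/min

Cap-side area A_cap = π/4 × (90.5 mm)² = 6433 mm^2
Q = A × v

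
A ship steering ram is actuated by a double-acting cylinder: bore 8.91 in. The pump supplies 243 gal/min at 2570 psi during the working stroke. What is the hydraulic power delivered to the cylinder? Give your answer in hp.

Hydraulic power = P × Q

W ≈ 364 hp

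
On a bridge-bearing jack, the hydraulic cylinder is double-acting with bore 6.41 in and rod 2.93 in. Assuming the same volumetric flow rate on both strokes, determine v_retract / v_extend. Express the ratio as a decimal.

v_ret/v_ext ≈ 1.26

Cap-side area A_cap = π/4 × (6.41 in)² = 32.27 in^2
Rod-side annular area A_ann = π/4 × (6.41² − 2.93²) = 25.53 in^2
For equal Q, v ∝ 1/A, so v_ret/v_ext = A_cap/A_ann.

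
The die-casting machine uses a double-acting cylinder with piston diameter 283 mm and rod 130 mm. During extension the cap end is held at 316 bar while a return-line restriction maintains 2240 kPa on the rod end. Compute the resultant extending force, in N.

Cap-side area A_cap = π/4 × (283 mm)² = 62900 mm^2
Rod-side annular area A_ann = π/4 × (283² − 130²) = 49630 mm^2
Net thrust = P_cap·A_cap − P_rod·A_ann = 1.988e6 N − 1.112e5 N

F ≈ 1.88e6 N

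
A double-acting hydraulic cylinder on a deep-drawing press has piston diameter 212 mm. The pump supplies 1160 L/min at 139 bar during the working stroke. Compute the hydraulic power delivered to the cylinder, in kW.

W ≈ 269 kW

Hydraulic power = P × Q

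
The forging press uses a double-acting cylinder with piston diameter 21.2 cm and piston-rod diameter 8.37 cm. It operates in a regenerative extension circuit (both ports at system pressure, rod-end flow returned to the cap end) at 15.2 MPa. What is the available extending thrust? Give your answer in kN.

With equal pressure on both faces, forces on the annular region cancel; the net push is pressure × rod cross-section.
Rod cross-section A_rod = π/4 × (8.37 cm)² = 55.02 cm^2
F = P × A_rod

F ≈ 83.6 kN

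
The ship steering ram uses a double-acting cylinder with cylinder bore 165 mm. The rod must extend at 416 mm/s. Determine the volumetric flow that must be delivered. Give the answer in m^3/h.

Q ≈ 32.0 m^3/h

Cap-side area A_cap = π/4 × (165 mm)² = 21380 mm^2
Q = A × v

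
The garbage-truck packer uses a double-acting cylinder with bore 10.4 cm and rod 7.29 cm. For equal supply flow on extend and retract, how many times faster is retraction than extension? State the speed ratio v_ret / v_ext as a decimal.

Cap-side area A_cap = π/4 × (10.4 cm)² = 84.95 cm^2
Rod-side annular area A_ann = π/4 × (10.4² − 7.29²) = 43.21 cm^2
For equal Q, v ∝ 1/A, so v_ret/v_ext = A_cap/A_ann.

v_ret/v_ext ≈ 1.97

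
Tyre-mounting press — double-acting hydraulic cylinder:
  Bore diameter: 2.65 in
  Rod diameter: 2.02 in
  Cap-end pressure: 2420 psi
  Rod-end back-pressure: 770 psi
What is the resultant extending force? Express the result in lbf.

F ≈ 11600 lbf

Cap-side area A_cap = π/4 × (2.65 in)² = 5.515 in^2
Rod-side annular area A_ann = π/4 × (2.65² − 2.02²) = 2.311 in^2
Net thrust = P_cap·A_cap − P_rod·A_ann = 13350 lbf − 1779 lbf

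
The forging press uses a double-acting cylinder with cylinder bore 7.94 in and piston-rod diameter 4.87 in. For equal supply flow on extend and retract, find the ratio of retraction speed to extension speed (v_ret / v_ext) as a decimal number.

v_ret/v_ext ≈ 1.60

Cap-side area A_cap = π/4 × (7.94 in)² = 49.51 in^2
Rod-side annular area A_ann = π/4 × (7.94² − 4.87²) = 30.89 in^2
For equal Q, v ∝ 1/A, so v_ret/v_ext = A_cap/A_ann.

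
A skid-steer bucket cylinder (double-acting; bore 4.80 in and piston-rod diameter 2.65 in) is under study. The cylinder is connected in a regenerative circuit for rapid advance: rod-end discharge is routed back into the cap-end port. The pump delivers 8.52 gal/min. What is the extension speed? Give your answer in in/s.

In regeneration the rod-end outflow joins the pump flow into the cap end, so the net volume the pump must supply per unit advance equals the rod cross-section area.
Rod cross-section A_rod = π/4 × (2.65 in)² = 5.515 in^2
v = Q_pump / A_rod

v ≈ 5.95 in/s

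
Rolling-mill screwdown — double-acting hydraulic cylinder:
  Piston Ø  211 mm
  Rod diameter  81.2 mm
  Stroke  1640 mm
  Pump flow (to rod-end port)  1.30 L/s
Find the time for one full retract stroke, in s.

Rod-side annular area A_ann = π/4 × (211² − 81.2²) = 29790 mm^2
Swept volume V = A × L; t = V / Q = A·L / Q

t ≈ 37.6 s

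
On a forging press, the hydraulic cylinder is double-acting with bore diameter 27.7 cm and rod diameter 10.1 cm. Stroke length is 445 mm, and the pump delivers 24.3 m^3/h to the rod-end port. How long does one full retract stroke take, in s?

Rod-side annular area A_ann = π/4 × (27.7² − 10.1²) = 522.5 cm^2
Swept volume V = A × L; t = V / Q = A·L / Q

t ≈ 3.44 s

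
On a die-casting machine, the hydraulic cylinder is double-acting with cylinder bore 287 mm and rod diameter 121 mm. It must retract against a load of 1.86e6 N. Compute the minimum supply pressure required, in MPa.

P ≈ 35.0 MPa

Rod-side annular area A_ann = π/4 × (287² − 121²) = 53190 mm^2
Retraction: pressure acts on the annular area.
P = F / A = 1.86e6 N / A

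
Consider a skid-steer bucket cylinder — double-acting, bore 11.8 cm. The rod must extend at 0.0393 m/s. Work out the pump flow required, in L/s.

Cap-side area A_cap = π/4 × (11.8 cm)² = 109.4 cm^2
Q = A × v

Q ≈ 0.430 L/s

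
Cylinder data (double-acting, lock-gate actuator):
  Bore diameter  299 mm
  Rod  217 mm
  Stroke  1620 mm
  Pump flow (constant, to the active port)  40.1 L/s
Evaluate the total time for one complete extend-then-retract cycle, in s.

t ≈ 4.18 s

Cap-side area A_cap = π/4 × (299 mm)² = 70220 mm^2
Rod-side annular area A_ann = π/4 × (299² − 217²) = 33230 mm^2
t_ext = A_cap·L/Q = 2.837 s
t_ret = A_ann·L/Q = 1.343 s
t_cycle = t_ext + t_ret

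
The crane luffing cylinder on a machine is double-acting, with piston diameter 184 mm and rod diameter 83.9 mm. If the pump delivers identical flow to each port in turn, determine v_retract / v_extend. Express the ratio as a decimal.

Cap-side area A_cap = π/4 × (184 mm)² = 26590 mm^2
Rod-side annular area A_ann = π/4 × (184² − 83.9²) = 21060 mm^2
For equal Q, v ∝ 1/A, so v_ret/v_ext = A_cap/A_ann.

v_ret/v_ext ≈ 1.26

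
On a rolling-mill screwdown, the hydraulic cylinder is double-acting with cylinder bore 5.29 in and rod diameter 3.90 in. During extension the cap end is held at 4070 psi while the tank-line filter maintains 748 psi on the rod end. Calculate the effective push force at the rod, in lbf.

Cap-side area A_cap = π/4 × (5.29 in)² = 21.98 in^2
Rod-side annular area A_ann = π/4 × (5.29² − 3.90²) = 10.03 in^2
Net thrust = P_cap·A_cap − P_rod·A_ann = 89450 lbf − 7505 lbf

F ≈ 81900 lbf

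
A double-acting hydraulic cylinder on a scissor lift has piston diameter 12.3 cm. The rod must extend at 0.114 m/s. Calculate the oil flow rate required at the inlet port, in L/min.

Cap-side area A_cap = π/4 × (12.3 cm)² = 118.8 cm^2
Q = A × v

Q ≈ 81.3 L/min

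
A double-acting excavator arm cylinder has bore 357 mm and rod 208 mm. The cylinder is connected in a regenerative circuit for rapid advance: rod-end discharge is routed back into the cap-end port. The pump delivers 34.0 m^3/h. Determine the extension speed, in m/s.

v ≈ 0.278 m/s

In regeneration the rod-end outflow joins the pump flow into the cap end, so the net volume the pump must supply per unit advance equals the rod cross-section area.
Rod cross-section A_rod = π/4 × (208 mm)² = 33980 mm^2
v = Q_pump / A_rod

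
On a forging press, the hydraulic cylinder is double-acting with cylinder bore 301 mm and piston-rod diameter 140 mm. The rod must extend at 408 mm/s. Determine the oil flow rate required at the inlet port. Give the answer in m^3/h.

Cap-side area A_cap = π/4 × (301 mm)² = 71160 mm^2
Q = A × v

Q ≈ 105 m^3/h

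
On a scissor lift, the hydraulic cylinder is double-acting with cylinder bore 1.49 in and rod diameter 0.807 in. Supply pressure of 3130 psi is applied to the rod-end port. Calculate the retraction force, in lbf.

Rod-side annular area A_ann = π/4 × (1.49² − 0.807²) = 1.232 in^2
On retraction the pressure acts on the annular area (bore minus rod).
F = P × A_ann

F ≈ 3860 lbf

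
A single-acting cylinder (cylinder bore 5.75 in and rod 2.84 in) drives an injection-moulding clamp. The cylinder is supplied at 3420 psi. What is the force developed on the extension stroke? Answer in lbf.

F ≈ 88800 lbf

Cap-side area A_cap = π/4 × (5.75 in)² = 25.97 in^2
F = P × A_cap = 3420 psi × A_cap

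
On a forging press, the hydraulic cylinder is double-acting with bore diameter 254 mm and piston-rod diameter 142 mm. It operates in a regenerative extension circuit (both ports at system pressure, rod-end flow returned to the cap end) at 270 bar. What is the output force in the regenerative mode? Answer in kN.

With equal pressure on both faces, forces on the annular region cancel; the net push is pressure × rod cross-section.
Rod cross-section A_rod = π/4 × (142 mm)² = 15840 mm^2
F = P × A_rod

F ≈ 428 kN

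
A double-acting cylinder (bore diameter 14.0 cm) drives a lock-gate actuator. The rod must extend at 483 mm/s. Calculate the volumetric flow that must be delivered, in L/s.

Q ≈ 7.44 L/s

Cap-side area A_cap = π/4 × (14.0 cm)² = 153.9 cm^2
Q = A × v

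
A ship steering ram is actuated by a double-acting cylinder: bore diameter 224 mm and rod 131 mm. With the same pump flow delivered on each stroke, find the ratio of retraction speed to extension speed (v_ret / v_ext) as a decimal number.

Cap-side area A_cap = π/4 × (224 mm)² = 39410 mm^2
Rod-side annular area A_ann = π/4 × (224² − 131²) = 25930 mm^2
For equal Q, v ∝ 1/A, so v_ret/v_ext = A_cap/A_ann.

v_ret/v_ext ≈ 1.52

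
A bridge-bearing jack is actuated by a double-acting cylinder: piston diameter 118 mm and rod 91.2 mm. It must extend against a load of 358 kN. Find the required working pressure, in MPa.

Cap-side area A_cap = π/4 × (118 mm)² = 10940 mm^2
P = F / A = 358 kN / A

P ≈ 32.7 MPa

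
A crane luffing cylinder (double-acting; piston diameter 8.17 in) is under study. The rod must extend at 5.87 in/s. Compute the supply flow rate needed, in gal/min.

Q ≈ 79.9 gal/min

Cap-side area A_cap = π/4 × (8.17 in)² = 52.42 in^2
Q = A × v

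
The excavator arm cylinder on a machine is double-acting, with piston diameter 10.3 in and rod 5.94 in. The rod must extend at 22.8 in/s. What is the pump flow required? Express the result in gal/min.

Q ≈ 493 gal/min

Cap-side area A_cap = π/4 × (10.3 in)² = 83.32 in^2
Q = A × v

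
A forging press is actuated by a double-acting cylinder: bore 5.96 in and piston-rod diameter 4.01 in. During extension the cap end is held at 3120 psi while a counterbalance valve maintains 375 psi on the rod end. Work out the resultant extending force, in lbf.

F ≈ 81300 lbf

Cap-side area A_cap = π/4 × (5.96 in)² = 27.90 in^2
Rod-side annular area A_ann = π/4 × (5.96² − 4.01²) = 15.27 in^2
Net thrust = P_cap·A_cap − P_rod·A_ann = 87040 lbf − 5726 lbf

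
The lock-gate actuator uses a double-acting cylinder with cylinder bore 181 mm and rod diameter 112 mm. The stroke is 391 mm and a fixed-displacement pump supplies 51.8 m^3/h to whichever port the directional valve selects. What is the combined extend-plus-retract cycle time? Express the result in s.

t ≈ 1.13 s

Cap-side area A_cap = π/4 × (181 mm)² = 25730 mm^2
Rod-side annular area A_ann = π/4 × (181² − 112²) = 15880 mm^2
t_ext = A_cap·L/Q = 0.6992 s
t_ret = A_ann·L/Q = 0.4315 s
t_cycle = t_ext + t_ret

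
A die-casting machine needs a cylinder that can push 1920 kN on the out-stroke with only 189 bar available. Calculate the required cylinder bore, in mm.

D ≈ 360 mm

Extension force acts on the full piston face: F = P × (π/4)D².
D = √(4F / (πP)) = √(4 × 1920 kN / (π × 189 bar))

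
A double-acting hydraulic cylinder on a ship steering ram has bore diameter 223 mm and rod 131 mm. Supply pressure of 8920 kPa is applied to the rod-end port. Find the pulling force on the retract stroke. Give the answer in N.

F ≈ 2.28e5 N

Rod-side annular area A_ann = π/4 × (223² − 131²) = 25580 mm^2
On retraction the pressure acts on the annular area (bore minus rod).
F = P × A_ann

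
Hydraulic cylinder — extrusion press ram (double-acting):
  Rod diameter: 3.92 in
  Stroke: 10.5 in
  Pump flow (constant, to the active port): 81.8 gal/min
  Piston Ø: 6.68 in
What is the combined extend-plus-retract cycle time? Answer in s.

Cap-side area A_cap = π/4 × (6.68 in)² = 35.05 in^2
Rod-side annular area A_ann = π/4 × (6.68² − 3.92²) = 22.98 in^2
t_ext = A_cap·L/Q = 1.168 s
t_ret = A_ann·L/Q = 0.7661 s
t_cycle = t_ext + t_ret

t ≈ 1.93 s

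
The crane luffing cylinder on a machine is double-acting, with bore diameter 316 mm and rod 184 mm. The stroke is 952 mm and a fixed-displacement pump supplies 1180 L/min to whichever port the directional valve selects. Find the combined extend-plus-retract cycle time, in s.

t ≈ 6.31 s

Cap-side area A_cap = π/4 × (316 mm)² = 78430 mm^2
Rod-side annular area A_ann = π/4 × (316² − 184²) = 51840 mm^2
t_ext = A_cap·L/Q = 3.796 s
t_ret = A_ann·L/Q = 2.509 s
t_cycle = t_ext + t_ret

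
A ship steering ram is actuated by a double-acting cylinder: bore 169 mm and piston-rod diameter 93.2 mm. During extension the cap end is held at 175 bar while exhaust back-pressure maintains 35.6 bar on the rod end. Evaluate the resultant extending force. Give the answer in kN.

F ≈ 337 kN

Cap-side area A_cap = π/4 × (169 mm)² = 22430 mm^2
Rod-side annular area A_ann = π/4 × (169² − 93.2²) = 15610 mm^2
Net thrust = P_cap·A_cap − P_rod·A_ann = 392.6 kN − 55.57 kN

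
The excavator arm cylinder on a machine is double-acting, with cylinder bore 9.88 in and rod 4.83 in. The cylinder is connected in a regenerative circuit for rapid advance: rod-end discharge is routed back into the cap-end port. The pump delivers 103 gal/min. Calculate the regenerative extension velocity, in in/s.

v ≈ 21.6 in/s

In regeneration the rod-end outflow joins the pump flow into the cap end, so the net volume the pump must supply per unit advance equals the rod cross-section area.
Rod cross-section A_rod = π/4 × (4.83 in)² = 18.32 in^2
v = Q_pump / A_rod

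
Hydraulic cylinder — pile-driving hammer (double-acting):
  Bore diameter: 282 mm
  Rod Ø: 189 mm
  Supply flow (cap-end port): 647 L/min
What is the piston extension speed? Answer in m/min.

v ≈ 10.4 m/min

Cap-side area A_cap = π/4 × (282 mm)² = 62460 mm^2
v = Q / A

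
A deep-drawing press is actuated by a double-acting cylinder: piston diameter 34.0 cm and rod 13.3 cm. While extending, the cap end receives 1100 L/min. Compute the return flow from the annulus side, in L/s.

Q_out ≈ 15.5 L/s

Cap-side area A_cap = π/4 × (34.0 cm)² = 907.9 cm^2
Rod-side annular area A_ann = π/4 × (34.0² − 13.3²) = 769.0 cm^2
Piston speed v = Q_in/A_cap; rod-end outflow Q_out = v × A_ann = Q_in × A_ann/A_cap.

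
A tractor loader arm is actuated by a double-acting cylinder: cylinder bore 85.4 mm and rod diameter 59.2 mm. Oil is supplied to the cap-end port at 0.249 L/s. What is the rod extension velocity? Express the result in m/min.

v ≈ 2.61 m/min

Cap-side area A_cap = π/4 × (85.4 mm)² = 5728 mm^2
v = Q / A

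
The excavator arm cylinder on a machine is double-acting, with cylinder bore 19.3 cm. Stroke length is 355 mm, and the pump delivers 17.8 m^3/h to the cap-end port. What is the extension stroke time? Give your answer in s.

t ≈ 2.10 s

Cap-side area A_cap = π/4 × (19.3 cm)² = 292.6 cm^2
Swept volume V = A × L; t = V / Q = A·L / Q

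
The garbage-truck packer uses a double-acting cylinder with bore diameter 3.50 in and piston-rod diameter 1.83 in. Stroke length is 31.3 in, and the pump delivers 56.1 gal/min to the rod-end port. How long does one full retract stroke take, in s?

t ≈ 1.01 s

Rod-side annular area A_ann = π/4 × (3.50² − 1.83²) = 6.991 in^2
Swept volume V = A × L; t = V / Q = A·L / Q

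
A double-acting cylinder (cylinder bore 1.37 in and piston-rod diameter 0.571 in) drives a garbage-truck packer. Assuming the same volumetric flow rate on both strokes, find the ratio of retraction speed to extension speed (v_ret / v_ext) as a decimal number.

v_ret/v_ext ≈ 1.21

Cap-side area A_cap = π/4 × (1.37 in)² = 1.474 in^2
Rod-side annular area A_ann = π/4 × (1.37² − 0.571²) = 1.218 in^2
For equal Q, v ∝ 1/A, so v_ret/v_ext = A_cap/A_ann.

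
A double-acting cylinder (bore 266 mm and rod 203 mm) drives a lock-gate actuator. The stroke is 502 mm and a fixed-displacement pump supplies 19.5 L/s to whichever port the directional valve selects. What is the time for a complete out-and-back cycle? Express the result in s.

Cap-side area A_cap = π/4 × (266 mm)² = 55570 mm^2
Rod-side annular area A_ann = π/4 × (266² − 203²) = 23210 mm^2
t_ext = A_cap·L/Q = 1.431 s
t_ret = A_ann·L/Q = 0.5974 s
t_cycle = t_ext + t_ret

t ≈ 2.03 s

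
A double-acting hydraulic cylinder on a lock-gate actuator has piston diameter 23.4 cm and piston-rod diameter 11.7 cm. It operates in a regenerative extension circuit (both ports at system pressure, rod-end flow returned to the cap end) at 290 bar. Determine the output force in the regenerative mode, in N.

With equal pressure on both faces, forces on the annular region cancel; the net push is pressure × rod cross-section.
Rod cross-section A_rod = π/4 × (11.7 cm)² = 107.5 cm^2
F = P × A_rod

F ≈ 3.12e5 N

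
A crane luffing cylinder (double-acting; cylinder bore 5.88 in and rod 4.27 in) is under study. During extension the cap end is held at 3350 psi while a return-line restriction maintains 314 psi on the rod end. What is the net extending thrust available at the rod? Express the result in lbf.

F ≈ 86900 lbf

Cap-side area A_cap = π/4 × (5.88 in)² = 27.15 in^2
Rod-side annular area A_ann = π/4 × (5.88² − 4.27²) = 12.83 in^2
Net thrust = P_cap·A_cap − P_rod·A_ann = 90970 lbf − 4030 lbf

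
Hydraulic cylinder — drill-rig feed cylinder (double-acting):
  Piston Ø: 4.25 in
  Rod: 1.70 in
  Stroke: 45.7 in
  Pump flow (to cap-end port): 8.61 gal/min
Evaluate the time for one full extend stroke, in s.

t ≈ 19.6 s

Cap-side area A_cap = π/4 × (4.25 in)² = 14.19 in^2
Swept volume V = A × L; t = V / Q = A·L / Q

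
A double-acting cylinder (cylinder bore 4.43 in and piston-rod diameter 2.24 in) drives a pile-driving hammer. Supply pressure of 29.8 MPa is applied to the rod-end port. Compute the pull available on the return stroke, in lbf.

Rod-side annular area A_ann = π/4 × (4.43² − 2.24²) = 11.47 in^2
On retraction the pressure acts on the annular area (bore minus rod).
F = P × A_ann

F ≈ 49600 lbf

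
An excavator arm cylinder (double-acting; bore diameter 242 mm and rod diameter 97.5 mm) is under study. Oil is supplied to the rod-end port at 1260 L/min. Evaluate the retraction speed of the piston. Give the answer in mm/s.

Rod-side annular area A_ann = π/4 × (242² − 97.5²) = 38530 mm^2
Flow into the rod-end port fills the annular volume.
v = Q / A

v ≈ 545 mm/s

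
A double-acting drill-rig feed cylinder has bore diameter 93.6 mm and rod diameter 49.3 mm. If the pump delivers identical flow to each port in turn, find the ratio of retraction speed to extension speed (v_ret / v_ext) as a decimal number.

v_ret/v_ext ≈ 1.38

Cap-side area A_cap = π/4 × (93.6 mm)² = 6881 mm^2
Rod-side annular area A_ann = π/4 × (93.6² − 49.3²) = 4972 mm^2
For equal Q, v ∝ 1/A, so v_ret/v_ext = A_cap/A_ann.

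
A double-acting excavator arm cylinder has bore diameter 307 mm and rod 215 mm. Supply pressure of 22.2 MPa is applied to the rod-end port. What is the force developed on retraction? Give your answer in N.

F ≈ 8.37e5 N

Rod-side annular area A_ann = π/4 × (307² − 215²) = 37720 mm^2
On retraction the pressure acts on the annular area (bore minus rod).
F = P × A_ann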